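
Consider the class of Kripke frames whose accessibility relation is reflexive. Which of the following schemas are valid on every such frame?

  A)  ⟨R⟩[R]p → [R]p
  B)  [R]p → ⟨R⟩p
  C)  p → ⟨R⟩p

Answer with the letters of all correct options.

B, C

A reflexive relation is serial.
(A) ⟨R⟩[R]p → [R]p is the dual of axiom 5; it is valid on a frame exactly when R is euclidean. Such an R need not be euclidean, so not valid.
(B) [R]p → ⟨R⟩p (axiom D) characterises the serial frames. Every such R is serial — valid.
(C) the dual of axiom T: valid iff R is reflexive. Every such R is reflexive — valid.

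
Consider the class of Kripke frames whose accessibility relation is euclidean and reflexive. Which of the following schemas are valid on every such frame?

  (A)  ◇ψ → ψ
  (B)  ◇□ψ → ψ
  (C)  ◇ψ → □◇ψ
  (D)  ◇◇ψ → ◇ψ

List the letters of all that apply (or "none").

A reflexive euclidean relation is also symmetric (from wRw and wRv the euclidean condition gives vRw) and hence transitive; it is an equivalence relation.
(A) ◇ψ → ψ is valid only on frames where every R-edge is a self-loop. Such an R need not be a subset of the identity — not valid.
(B) ◇□ψ → ψ (the dual of axiom B) characterises the symmetric frames. Every such R is symmetric — valid.
(C) ◇ψ → □◇ψ (axiom 5) characterises the euclidean frames. Every such R is euclidean — valid.
(D) ◇◇ψ → ◇ψ is the dual of axiom 4, which corresponds to transitivity. Every such R is transitive — valid.

B, C, D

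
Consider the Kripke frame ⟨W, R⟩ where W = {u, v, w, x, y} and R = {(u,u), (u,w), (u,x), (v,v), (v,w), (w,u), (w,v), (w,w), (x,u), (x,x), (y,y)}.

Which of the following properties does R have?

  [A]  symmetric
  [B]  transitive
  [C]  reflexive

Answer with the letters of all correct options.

A, C

(A) symmetric: every R-edge is matched by its reverse.
(B) not transitive: u R w and w R v but not u R v.
(C) reflexive: each world relates to itself.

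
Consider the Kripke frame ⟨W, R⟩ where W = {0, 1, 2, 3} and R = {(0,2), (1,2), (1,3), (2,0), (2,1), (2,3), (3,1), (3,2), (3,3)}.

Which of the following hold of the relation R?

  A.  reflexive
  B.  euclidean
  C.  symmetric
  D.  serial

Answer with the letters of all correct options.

C, D

(A) not reflexive: not 0 R 0.
(B) not euclidean: 2 R 0 and 2 R 1 but not 0 R 1.
(C) symmetric: every R-edge is matched by its reverse.
(D) serial: every world has an R-successor.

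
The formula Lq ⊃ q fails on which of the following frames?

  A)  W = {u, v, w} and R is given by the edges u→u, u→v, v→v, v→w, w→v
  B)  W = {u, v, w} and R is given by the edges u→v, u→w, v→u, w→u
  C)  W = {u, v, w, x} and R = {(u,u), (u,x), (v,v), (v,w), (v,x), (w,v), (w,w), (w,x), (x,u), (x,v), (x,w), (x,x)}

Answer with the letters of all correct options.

A, B

The schema Lq ⊃ q is axiom T; it is valid on a frame iff R is reflexive.
(A) R is not reflexive (not w R w), so the schema fails here.
(B) R is not reflexive (not u R u), so the schema fails here.
(C) R is reflexive (each world relates to itself), so the schema is valid here.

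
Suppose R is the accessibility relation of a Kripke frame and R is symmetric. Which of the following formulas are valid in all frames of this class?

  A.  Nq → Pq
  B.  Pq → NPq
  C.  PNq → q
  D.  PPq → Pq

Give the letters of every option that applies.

(A) axiom D: valid iff R is serial. Such an R need not be serial — not valid.
(B) Pq → NPq (axiom 5) characterises the euclidean frames. Such an R need not be euclidean — not valid.
(C) the dual of axiom B: valid iff R is symmetric. Every such R is symmetric — valid.
(D) PPq → Pq (the dual of axiom 4) characterises the transitive frames. Such an R need not be transitive — not valid.

C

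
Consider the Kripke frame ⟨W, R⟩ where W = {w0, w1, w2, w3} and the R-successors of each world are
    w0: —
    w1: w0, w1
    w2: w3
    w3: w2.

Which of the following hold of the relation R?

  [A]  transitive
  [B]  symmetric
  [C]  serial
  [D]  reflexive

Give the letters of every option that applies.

none

(A) not transitive: w2 R w3 and w3 R w2 but not w2 R w2.
(B) not symmetric: w1 R w0 but not w0 R w1.
(C) not serial: w0 has no R-successor.
(D) not reflexive: not w0 R w0.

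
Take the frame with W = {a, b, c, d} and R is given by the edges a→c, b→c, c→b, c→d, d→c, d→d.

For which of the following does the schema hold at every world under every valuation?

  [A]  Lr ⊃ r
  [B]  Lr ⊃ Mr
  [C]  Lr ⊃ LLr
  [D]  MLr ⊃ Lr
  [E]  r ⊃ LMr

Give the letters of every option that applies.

R is not reflexive: not a R a.
R is not symmetric: a R c but not c R a.
R is not transitive: a R c and c R b but not a R b.
R is not euclidean: c R b and c R d but not b R d.
R is serial: every world has an R-successor.
(A) axiom T: valid iff R is reflexive. R is not reflexive — not valid.
(B) Lr ⊃ Mr is axiom D, which corresponds to seriality. R is serial — valid.
(C) Lr ⊃ LLr is axiom 4, which corresponds to transitivity. R is not transitive — not valid.
(D) the dual of axiom 5: valid iff R is euclidean. R is not euclidean — not valid.
(E) r ⊃ LMr is axiom B; it is valid on a frame exactly when R is symmetric. R is not symmetric, so not valid.

B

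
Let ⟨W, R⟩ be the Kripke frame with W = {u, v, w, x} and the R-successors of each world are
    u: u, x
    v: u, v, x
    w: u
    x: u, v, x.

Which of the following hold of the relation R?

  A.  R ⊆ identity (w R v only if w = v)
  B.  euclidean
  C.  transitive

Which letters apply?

none

(A) not ⊆ identity: u R x with u ≠ x.
(B) not euclidean: v R u and v R v but not u R v.
(C) not transitive: u R x and x R v but not u R v.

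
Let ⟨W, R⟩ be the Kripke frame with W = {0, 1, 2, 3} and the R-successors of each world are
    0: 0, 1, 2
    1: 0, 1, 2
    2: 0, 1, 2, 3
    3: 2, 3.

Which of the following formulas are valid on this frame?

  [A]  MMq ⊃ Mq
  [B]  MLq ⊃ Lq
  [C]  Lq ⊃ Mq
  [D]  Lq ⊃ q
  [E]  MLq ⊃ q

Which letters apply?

R is reflexive: each world relates to itself.
R is symmetric: every R-edge is matched by its reverse.
R is not transitive: 0 R 2 and 2 R 3 but not 0 R 3.
R is not euclidean: 2 R 0 and 2 R 3 but not 0 R 3.
R is serial: every world has an R-successor.
(A) the dual of axiom 4: valid iff R is transitive. R is not transitive — not valid.
(B) MLq ⊃ Lq is the dual of axiom 5, which corresponds to the euclidean property. R is not euclidean — not valid.
(C) axiom D: valid iff R is serial. R is serial — valid.
(D) Lq ⊃ q is axiom T; it is valid on a frame exactly when R is reflexive. R is reflexive, so valid.
(E) MLq ⊃ q is the dual of axiom B; it is valid on a frame exactly when R is symmetric. R is symmetric, so valid.

C, D, E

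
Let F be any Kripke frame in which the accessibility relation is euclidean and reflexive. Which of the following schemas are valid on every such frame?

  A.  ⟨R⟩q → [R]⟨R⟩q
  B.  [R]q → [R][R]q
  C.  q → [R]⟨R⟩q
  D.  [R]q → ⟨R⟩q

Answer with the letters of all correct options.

A, B, C, D

A reflexive euclidean relation is also symmetric (from wRw and wRv the euclidean condition gives vRw) and hence transitive; it is an equivalence relation.
(A) ⟨R⟩q → [R]⟨R⟩q (axiom 5) characterises the euclidean frames. Every such R is euclidean — valid.
(B) [R]q → [R][R]q (axiom 4) characterises the transitive frames. Every such R is transitive — valid.
(C) q → [R]⟨R⟩q is axiom B; it is valid on a frame exactly when R is symmetric. Every such R is symmetric, so valid.
(D) axiom D: valid iff R is serial. Every such R is serial — valid.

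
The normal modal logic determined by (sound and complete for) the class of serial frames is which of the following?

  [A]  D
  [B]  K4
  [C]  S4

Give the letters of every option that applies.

(A) D is determined by exactly this class.
(B) K4 is determined by the class of transitive frames.
(C) S4 is determined by the class of reflexive and transitive frames.

A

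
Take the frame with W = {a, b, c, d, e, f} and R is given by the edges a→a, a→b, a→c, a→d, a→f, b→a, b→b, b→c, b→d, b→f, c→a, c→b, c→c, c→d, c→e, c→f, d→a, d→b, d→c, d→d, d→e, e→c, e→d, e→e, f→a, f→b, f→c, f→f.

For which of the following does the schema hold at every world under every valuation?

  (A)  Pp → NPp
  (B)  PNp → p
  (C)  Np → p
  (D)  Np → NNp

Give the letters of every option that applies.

B, C

R is reflexive: each world relates to itself.
R is symmetric: every R-edge is matched by its reverse.
R is not transitive: a R c and c R e but not a R e.
R is not euclidean: a R d and a R f but not d R f.
(A) Pp → NPp is axiom 5; it is valid on a frame exactly when R is euclidean. R is not euclidean, so not valid.
(B) PNp → p is the dual of axiom B, which corresponds to symmetry. R is symmetric — valid.
(C) axiom T: valid iff R is reflexive. R is reflexive — valid.
(D) Np → NNp is axiom 4, which corresponds to transitivity. R is not transitive — not valid.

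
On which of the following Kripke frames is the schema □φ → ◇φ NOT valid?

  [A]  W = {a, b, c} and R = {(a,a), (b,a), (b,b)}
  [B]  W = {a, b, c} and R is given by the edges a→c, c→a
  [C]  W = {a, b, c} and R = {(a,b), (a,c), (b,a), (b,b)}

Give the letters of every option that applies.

A, B, C

The schema □φ → ◇φ is axiom D; it is valid on a frame iff R is serial.
(A) R is not serial (c has no R-successor), so the schema fails here.
(B) R is not serial (b has no R-successor), so the schema fails here.
(C) R is not serial (c has no R-successor), so the schema fails here.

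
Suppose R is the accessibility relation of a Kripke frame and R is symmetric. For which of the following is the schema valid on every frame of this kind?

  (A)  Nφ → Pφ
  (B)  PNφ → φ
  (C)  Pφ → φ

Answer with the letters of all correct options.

B

(A) Nφ → Pφ (axiom D) characterises the serial frames. Such an R need not be serial — not valid.
(B) the dual of axiom B: valid iff R is symmetric. Every such R is symmetric — valid.
(C) Pφ → φ (the converse of T) corresponds to R being a subset of the identity. Such an R need not be a subset of the identity, so not valid.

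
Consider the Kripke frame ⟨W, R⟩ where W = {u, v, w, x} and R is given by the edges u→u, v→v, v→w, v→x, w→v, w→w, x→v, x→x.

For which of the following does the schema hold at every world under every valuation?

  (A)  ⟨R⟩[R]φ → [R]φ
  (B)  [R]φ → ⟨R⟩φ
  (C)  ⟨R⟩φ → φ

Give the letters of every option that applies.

B

R is not euclidean: v R w and v R x but not w R x.
R is serial: every world has an R-successor.
R is not a subset of the identity: v R w with v ≠ w.
(A) the dual of axiom 5: valid iff R is euclidean. R is not euclidean — not valid.
(B) [R]φ → ⟨R⟩φ is axiom D, which corresponds to seriality. R is serial — valid.
(C) ⟨R⟩φ → φ (the converse of T) corresponds to R being a subset of the identity. Here R ⊄ identity, so not valid.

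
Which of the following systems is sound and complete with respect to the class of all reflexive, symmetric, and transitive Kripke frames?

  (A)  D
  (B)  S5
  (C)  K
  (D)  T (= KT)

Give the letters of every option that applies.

(A) D is determined by the class of serial frames.
(B) S5 is determined by exactly this class.
(C) K is determined by the class of arbitrary frames.
(D) T (= KT) is determined by the class of reflexive frames.

B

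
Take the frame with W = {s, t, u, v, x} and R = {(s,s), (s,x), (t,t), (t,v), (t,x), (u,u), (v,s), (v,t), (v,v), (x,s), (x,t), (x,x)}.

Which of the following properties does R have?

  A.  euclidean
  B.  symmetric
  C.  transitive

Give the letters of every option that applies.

none

(A) not euclidean: t R v and t R x but not v R x.
(B) not symmetric: v R s but not s R v.
(C) not transitive: s R x and x R t but not s R t.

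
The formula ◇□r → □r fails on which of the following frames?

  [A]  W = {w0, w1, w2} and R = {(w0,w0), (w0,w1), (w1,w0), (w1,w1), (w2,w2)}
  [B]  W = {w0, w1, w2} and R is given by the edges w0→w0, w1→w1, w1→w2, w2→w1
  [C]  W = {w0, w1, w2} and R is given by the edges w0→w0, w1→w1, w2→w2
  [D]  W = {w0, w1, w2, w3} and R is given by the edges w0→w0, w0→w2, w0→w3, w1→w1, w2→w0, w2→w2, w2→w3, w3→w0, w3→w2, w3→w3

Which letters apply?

B

The schema ◇□r → □r is the dual of axiom 5; it is valid on a frame iff R is euclidean.
(A) R is euclidean (any two R-successors of the same world are R-related), so the schema is valid here.
(B) R is not euclidean (w1 R w2 and w1 R w2 but not w2 R w2), so the schema fails here.
(C) R is euclidean (any two R-successors of the same world are R-related), so the schema is valid here.
(D) R is euclidean (any two R-successors of the same world are R-related), so the schema is valid here.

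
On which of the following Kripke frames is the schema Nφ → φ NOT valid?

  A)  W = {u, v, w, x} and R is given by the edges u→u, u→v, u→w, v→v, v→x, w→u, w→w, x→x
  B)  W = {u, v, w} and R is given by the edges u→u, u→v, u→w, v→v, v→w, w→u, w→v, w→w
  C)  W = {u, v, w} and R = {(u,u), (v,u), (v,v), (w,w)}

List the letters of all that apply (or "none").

none

The schema Nφ → φ is axiom T; it is valid on a frame iff R is reflexive.
(A) R is reflexive (each world relates to itself), so the schema is valid here.
(B) R is reflexive (each world relates to itself), so the schema is valid here.
(C) R is reflexive (each world relates to itself), so the schema is valid here.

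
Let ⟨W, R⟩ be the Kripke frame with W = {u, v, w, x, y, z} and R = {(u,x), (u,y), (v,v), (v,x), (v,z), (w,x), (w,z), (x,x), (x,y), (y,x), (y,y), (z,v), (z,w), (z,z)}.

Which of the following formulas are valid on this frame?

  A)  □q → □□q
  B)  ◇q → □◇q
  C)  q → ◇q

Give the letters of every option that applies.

none

R is not reflexive: not u R u.
R is not transitive: v R x and x R y but not v R y.
R is not euclidean: v R x and v R v but not x R v.
(A) □q → □□q is axiom 4, which corresponds to transitivity. R is not transitive — not valid.
(B) axiom 5: valid iff R is euclidean. R is not euclidean — not valid.
(C) q → ◇q is the dual of axiom T, which corresponds to reflexivity. R is not reflexive — not valid.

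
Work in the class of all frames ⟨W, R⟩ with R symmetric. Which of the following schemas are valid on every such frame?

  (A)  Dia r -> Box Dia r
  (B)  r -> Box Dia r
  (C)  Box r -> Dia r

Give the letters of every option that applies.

B

(A) Dia r -> Box Dia r (axiom 5) characterises the euclidean frames. Such an R need not be euclidean — not valid.
(B) r -> Box Dia r is axiom B, which corresponds to symmetry. Every such R is symmetric — valid.
(C) axiom D: valid iff R is serial. Such an R need not be serial — not valid.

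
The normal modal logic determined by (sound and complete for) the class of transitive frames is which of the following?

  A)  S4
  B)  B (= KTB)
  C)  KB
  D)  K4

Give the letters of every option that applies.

(A) S4 is determined by the class of reflexive and transitive frames.
(B) B (= KTB) is determined by the class of reflexive and symmetric frames.
(C) KB is determined by the class of symmetric frames.
(D) K4 is determined by exactly this class.

D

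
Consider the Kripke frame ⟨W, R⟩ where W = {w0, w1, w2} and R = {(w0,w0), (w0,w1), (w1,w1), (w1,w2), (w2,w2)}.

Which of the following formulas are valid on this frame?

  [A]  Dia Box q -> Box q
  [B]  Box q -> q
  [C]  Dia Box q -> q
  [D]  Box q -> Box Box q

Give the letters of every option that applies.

B

R is reflexive: each world relates to itself.
R is not symmetric: w0 R w1 but not w1 R w0.
R is not transitive: w0 R w1 and w1 R w2 but not w0 R w2.
R is not euclidean: w0 R w1 and w0 R w0 but not w1 R w0.
(A) Dia Box q -> Box q is the dual of axiom 5; it is valid on a frame exactly when R is euclidean. R is not euclidean, so not valid.
(B) Box q -> q (axiom T) characterises the reflexive frames. R is reflexive — valid.
(C) Dia Box q -> q is the dual of axiom B, which corresponds to symmetry. R is not symmetric — not valid.
(D) Box q -> Box Box q is axiom 4; it is valid on a frame exactly when R is transitive. R is not transitive, so not valid.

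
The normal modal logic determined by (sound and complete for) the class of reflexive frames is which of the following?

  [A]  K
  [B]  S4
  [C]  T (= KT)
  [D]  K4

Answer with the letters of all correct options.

(A) K is determined by the class of arbitrary frames.
(B) S4 is determined by the class of reflexive and transitive frames.
(C) T (= KT) is determined by exactly this class.
(D) K4 is determined by the class of transitive frames.

C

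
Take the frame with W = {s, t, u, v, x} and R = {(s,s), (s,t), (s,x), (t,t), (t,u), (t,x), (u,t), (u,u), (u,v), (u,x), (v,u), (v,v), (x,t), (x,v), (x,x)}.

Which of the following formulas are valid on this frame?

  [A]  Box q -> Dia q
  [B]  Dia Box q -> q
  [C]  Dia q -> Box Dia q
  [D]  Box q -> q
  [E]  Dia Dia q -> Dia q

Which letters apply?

A, D

R is reflexive: each world relates to itself.
R is not symmetric: s R t but not t R s.
R is not transitive: s R t and t R u but not s R u.
R is not euclidean: s R t and s R s but not t R s.
R is serial: every world has an R-successor.
(A) Box q -> Dia q (axiom D) characterises the serial frames. R is serial — valid.
(B) Dia Box q -> q is the dual of axiom B; it is valid on a frame exactly when R is symmetric. R is not symmetric, so not valid.
(C) Dia q -> Box Dia q is axiom 5; it is valid on a frame exactly when R is euclidean. R is not euclidean, so not valid.
(D) Box q -> q is axiom T; it is valid on a frame exactly when R is reflexive. R is reflexive, so valid.
(E) Dia Dia q -> Dia q (the dual of axiom 4) characterises the transitive frames. R is not transitive — not valid.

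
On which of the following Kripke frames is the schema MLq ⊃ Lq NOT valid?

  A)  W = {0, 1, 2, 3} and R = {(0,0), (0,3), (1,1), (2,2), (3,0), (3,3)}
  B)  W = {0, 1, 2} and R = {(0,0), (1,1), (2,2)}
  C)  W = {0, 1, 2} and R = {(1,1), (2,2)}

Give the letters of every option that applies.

The schema MLq ⊃ Lq is the dual of axiom 5; it is valid on a frame iff R is euclidean.
(A) R is euclidean (any two R-successors of the same world are R-related), so the schema is valid here.
(B) R is euclidean (any two R-successors of the same world are R-related), so the schema is valid here.
(C) R is euclidean (any two R-successors of the same world are R-related), so the schema is valid here.

none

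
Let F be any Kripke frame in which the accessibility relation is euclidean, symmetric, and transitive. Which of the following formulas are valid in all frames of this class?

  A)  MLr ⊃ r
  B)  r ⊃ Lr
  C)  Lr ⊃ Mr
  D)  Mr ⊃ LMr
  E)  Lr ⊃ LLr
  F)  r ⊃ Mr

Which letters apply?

(A) MLr ⊃ r (the dual of axiom B) characterises the symmetric frames. Every such R is symmetric — valid.
(B) r ⊃ Lr (equivalent to ◇p→p) corresponds to R being a subset of the identity. Such an R need not be a subset of the identity, so not valid.
(C) axiom D: valid iff R is serial. Such an R need not be serial — not valid.
(D) Mr ⊃ LMr is axiom 5, which corresponds to the euclidean property. Every such R is euclidean — valid.
(E) Lr ⊃ LLr is axiom 4, which corresponds to transitivity. Every such R is transitive — valid.
(F) r ⊃ Mr is the dual of axiom T, which corresponds to reflexivity. Such an R need not be reflexive — not valid.

A, D, E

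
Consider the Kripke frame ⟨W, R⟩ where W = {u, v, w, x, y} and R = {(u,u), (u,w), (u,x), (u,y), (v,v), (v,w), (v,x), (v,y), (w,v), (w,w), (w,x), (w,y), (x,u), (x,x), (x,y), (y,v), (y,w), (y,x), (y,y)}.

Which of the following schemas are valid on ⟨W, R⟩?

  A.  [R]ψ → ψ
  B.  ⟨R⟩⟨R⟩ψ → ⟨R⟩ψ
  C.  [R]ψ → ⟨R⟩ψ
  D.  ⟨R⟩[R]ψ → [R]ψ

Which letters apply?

A, C

R is reflexive: each world relates to itself.
R is not transitive: u R w and w R v but not u R v.
R is not euclidean: u R w and u R u but not w R u.
R is serial: every world has an R-successor.
(A) [R]ψ → ψ is axiom T, which corresponds to reflexivity. R is reflexive — valid.
(B) ⟨R⟩⟨R⟩ψ → ⟨R⟩ψ is the dual of axiom 4, which corresponds to transitivity. R is not transitive — not valid.
(C) [R]ψ → ⟨R⟩ψ is axiom D; it is valid on a frame exactly when R is serial. R is serial, so valid.
(D) ⟨R⟩[R]ψ → [R]ψ is the dual of axiom 5, which corresponds to the euclidean property. R is not euclidean — not valid.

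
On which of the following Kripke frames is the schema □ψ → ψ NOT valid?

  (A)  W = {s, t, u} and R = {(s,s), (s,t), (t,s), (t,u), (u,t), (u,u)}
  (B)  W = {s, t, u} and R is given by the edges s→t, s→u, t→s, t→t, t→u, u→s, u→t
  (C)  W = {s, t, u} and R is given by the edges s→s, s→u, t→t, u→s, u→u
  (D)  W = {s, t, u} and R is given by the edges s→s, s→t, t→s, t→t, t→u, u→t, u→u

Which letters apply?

The schema □ψ → ψ is axiom T; it is valid on a frame iff R is reflexive.
(A) R is not reflexive (not t R t), so the schema fails here.
(B) R is not reflexive (not s R s), so the schema fails here.
(C) R is reflexive (each world relates to itself), so the schema is valid here.
(D) R is reflexive (each world relates to itself), so the schema is valid here.

A, B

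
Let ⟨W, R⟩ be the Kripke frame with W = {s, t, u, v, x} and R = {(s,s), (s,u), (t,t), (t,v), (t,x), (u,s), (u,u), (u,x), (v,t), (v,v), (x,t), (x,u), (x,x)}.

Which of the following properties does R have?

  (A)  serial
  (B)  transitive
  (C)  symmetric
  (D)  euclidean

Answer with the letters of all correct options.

A, C

(A) serial: every world has an R-successor.
(B) not transitive: s R u and u R x but not s R x.
(C) symmetric: every R-edge is matched by its reverse.
(D) not euclidean: t R v and t R x but not v R x.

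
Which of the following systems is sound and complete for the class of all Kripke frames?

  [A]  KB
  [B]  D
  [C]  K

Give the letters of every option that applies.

(A) KB is determined by the class of symmetric frames.
(B) D is determined by the class of serial frames.
(C) K is determined by exactly this class.

C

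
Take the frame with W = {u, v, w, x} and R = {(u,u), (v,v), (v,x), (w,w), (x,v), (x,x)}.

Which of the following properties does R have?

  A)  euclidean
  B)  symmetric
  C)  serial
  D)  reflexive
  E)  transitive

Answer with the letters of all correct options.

(A) euclidean: any two R-successors of the same world are R-related.
(B) symmetric: every R-edge is matched by its reverse.
(C) serial: every world has an R-successor.
(D) reflexive: each world relates to itself.
(E) transitive: R is closed under composition.

A, B, C, D, E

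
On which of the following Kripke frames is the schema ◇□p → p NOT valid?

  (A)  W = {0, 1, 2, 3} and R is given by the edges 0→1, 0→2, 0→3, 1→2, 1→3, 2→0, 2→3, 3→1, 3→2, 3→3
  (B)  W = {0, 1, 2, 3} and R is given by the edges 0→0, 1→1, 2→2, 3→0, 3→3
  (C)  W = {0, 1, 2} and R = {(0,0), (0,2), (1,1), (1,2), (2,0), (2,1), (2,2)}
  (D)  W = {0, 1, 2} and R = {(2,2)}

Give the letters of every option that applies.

A, B

The schema ◇□p → p is the dual of axiom B; it is valid on a frame iff R is symmetric.
(A) R is not symmetric (0 R 1 but not 1 R 0), so the schema fails here.
(B) R is not symmetric (3 R 0 but not 0 R 3), so the schema fails here.
(C) R is symmetric (every R-edge is matched by its reverse), so the schema is valid here.
(D) R is symmetric (every R-edge is matched by its reverse), so the schema is valid here.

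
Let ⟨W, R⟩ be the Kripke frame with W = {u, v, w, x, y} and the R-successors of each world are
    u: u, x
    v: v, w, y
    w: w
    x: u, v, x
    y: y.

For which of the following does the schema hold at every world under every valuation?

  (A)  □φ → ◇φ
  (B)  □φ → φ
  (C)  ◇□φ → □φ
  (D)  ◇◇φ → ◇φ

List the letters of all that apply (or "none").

A, B

R is reflexive: each world relates to itself.
R is not transitive: u R x and x R v but not u R v.
R is not euclidean: v R w and v R v but not w R v.
R is serial: every world has an R-successor.
(A) □φ → ◇φ is axiom D; it is valid on a frame exactly when R is serial. R is serial, so valid.
(B) □φ → φ (axiom T) characterises the reflexive frames. R is reflexive — valid.
(C) ◇□φ → □φ is the dual of axiom 5; it is valid on a frame exactly when R is euclidean. R is not euclidean, so not valid.
(D) ◇◇φ → ◇φ is the dual of axiom 4, which corresponds to transitivity. R is not transitive — not valid.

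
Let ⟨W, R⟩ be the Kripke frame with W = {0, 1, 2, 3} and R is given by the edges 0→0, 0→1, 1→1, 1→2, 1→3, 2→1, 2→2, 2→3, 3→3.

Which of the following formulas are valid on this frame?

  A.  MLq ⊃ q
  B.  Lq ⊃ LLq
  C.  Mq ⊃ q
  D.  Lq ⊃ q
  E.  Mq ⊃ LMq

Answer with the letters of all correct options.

R is reflexive: each world relates to itself.
R is not symmetric: 0 R 1 but not 1 R 0.
R is not transitive: 0 R 1 and 1 R 2 but not 0 R 2.
R is not euclidean: 0 R 1 and 0 R 0 but not 1 R 0.
R is not a subset of the identity: 0 R 1 with 0 ≠ 1.
(A) MLq ⊃ q is the dual of axiom B; it is valid on a frame exactly when R is symmetric. R is not symmetric, so not valid.
(B) Lq ⊃ LLq is axiom 4; it is valid on a frame exactly when R is transitive. R is not transitive, so not valid.
(C) Mq ⊃ q is the converse of T; it holds exactly when R ⊆ identity. Here R ⊄ identity — not valid.
(D) Lq ⊃ q (axiom T) characterises the reflexive frames. R is reflexive — valid.
(E) Mq ⊃ LMq is axiom 5, which corresponds to the euclidean property. R is not euclidean — not valid.

D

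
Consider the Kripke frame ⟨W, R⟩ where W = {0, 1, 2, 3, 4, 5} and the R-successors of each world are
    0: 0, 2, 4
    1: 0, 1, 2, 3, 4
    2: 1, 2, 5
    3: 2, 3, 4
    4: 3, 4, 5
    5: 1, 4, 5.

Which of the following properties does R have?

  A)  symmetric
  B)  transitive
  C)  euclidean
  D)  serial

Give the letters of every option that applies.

(A) not symmetric: 0 R 2 but not 2 R 0.
(B) not transitive: 0 R 2 and 2 R 1 but not 0 R 1.
(C) not euclidean: 0 R 2 and 0 R 0 but not 2 R 0.
(D) serial: every world has an R-successor.

D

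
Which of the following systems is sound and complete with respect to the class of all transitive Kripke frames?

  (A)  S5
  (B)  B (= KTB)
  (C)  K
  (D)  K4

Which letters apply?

D

(A) S5 is determined by the class of reflexive, symmetric, and transitive frames.
(B) B (= KTB) is determined by the class of reflexive and symmetric frames.
(C) K is determined by the class of arbitrary frames.
(D) K4 is determined by exactly this class.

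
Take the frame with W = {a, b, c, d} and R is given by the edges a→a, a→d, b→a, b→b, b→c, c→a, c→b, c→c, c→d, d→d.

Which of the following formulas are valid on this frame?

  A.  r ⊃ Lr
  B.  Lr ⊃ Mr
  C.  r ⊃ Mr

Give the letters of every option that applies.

R is reflexive: each world relates to itself.
R is serial: every world has an R-successor.
R is not a subset of the identity: a R d with a ≠ d.
(A) r ⊃ Lr is equivalent to ◇p→p; it holds exactly when R ⊆ identity. Here R ⊄ identity — not valid.
(B) Lr ⊃ Mr is axiom D; it is valid on a frame exactly when R is serial. R is serial, so valid.
(C) r ⊃ Mr (the dual of axiom T) characterises the reflexive frames. R is reflexive — valid.

B, C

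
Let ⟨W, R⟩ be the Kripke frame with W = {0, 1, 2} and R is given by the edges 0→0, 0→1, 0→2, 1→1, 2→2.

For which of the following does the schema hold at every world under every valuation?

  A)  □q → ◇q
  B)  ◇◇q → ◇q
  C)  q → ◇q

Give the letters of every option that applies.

R is reflexive: each world relates to itself.
R is transitive: R is closed under composition.
R is serial: every world has an R-successor.
(A) □q → ◇q is axiom D; it is valid on a frame exactly when R is serial. R is serial, so valid.
(B) ◇◇q → ◇q (the dual of axiom 4) characterises the transitive frames. R is transitive — valid.
(C) the dual of axiom T: valid iff R is reflexive. R is reflexive — valid.

A, B, C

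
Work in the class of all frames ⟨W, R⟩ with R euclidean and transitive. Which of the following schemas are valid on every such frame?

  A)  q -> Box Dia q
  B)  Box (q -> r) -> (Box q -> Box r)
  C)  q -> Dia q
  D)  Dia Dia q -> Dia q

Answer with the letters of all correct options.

(A) q -> Box Dia q is axiom B, which corresponds to symmetry. Such an R need not be symmetric — not valid.
(B) this is just K, valid on every normal frame.
(C) q -> Dia q (the dual of axiom T) characterises the reflexive frames. Such an R need not be reflexive — not valid.
(D) Dia Dia q -> Dia q (the dual of axiom 4) characterises the transitive frames. Every such R is transitive — valid.

B, D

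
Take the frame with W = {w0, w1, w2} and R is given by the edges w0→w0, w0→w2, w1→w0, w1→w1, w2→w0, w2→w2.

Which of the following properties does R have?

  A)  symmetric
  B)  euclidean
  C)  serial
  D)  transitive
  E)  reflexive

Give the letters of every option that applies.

(A) not symmetric: w1 R w0 but not w0 R w1.
(B) not euclidean: w1 R w0 and w1 R w1 but not w0 R w1.
(C) serial: every world has an R-successor.
(D) not transitive: w1 R w0 and w0 R w2 but not w1 R w2.
(E) reflexive: each world relates to itself.

C, E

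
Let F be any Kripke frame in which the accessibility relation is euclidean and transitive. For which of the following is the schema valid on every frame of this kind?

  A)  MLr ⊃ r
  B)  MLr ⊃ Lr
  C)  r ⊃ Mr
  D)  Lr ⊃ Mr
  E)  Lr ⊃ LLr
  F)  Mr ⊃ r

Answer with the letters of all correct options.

B, E

(A) MLr ⊃ r (the dual of axiom B) characterises the symmetric frames. Such an R need not be symmetric — not valid.
(B) MLr ⊃ Lr (the dual of axiom 5) characterises the euclidean frames. Every such R is euclidean — valid.
(C) the dual of axiom T: valid iff R is reflexive. Such an R need not be reflexive — not valid.
(D) Lr ⊃ Mr is axiom D; it is valid on a frame exactly when R is serial. Such an R need not be serial, so not valid.
(E) axiom 4: valid iff R is transitive. Every such R is transitive — valid.
(F) Mr ⊃ r is the converse of T; it holds exactly when R ⊆ identity. Such an R need not be a subset of the identity — not valid.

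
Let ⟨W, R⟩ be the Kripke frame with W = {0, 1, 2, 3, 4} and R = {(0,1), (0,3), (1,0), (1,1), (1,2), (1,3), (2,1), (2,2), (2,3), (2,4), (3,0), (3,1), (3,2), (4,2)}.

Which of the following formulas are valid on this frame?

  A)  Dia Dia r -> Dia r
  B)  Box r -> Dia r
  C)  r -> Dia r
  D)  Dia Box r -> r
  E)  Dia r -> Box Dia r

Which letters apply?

B, D

R is not reflexive: not 0 R 0.
R is symmetric: every R-edge is matched by its reverse.
R is not transitive: 0 R 1 and 1 R 0 but not 0 R 0.
R is not euclidean: 1 R 0 and 1 R 2 but not 0 R 2.
R is serial: every world has an R-successor.
(A) the dual of axiom 4: valid iff R is transitive. R is not transitive — not valid.
(B) Box r -> Dia r is axiom D, which corresponds to seriality. R is serial — valid.
(C) r -> Dia r (the dual of axiom T) characterises the reflexive frames. R is not reflexive — not valid.
(D) Dia Box r -> r is the dual of axiom B, which corresponds to symmetry. R is symmetric — valid.
(E) Dia r -> Box Dia r is axiom 5, which corresponds to the euclidean property. R is not euclidean — not valid.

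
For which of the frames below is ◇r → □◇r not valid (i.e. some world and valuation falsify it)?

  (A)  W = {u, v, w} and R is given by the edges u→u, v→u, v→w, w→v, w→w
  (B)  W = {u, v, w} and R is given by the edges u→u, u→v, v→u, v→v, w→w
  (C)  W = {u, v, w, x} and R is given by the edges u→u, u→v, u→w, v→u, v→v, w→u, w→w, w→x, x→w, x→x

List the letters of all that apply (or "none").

The schema ◇r → □◇r is axiom 5; it is valid on a frame iff R is euclidean.
(A) R is not euclidean (v R u and v R w but not u R w), so the schema fails here.
(B) R is euclidean (any two R-successors of the same world are R-related), so the schema is valid here.
(C) R is not euclidean (u R v and u R w but not v R w), so the schema fails here.

A, C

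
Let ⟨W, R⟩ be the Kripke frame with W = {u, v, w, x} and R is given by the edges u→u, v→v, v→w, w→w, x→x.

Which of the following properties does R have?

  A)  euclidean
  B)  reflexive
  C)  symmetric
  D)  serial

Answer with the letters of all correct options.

B, D

(A) not euclidean: v R w and v R v but not w R v.
(B) reflexive: each world relates to itself.
(C) not symmetric: v R w but not w R v.
(D) serial: every world has an R-successor.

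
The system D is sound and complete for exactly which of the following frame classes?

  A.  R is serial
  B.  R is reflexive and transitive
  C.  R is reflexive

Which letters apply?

A

(A) D is sound and complete for exactly this class.
(B) this class determines S4, not D.
(C) this class determines T (= KT), not D.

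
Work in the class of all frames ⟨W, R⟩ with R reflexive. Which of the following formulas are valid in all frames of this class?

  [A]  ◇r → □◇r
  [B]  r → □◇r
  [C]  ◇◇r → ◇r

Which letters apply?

A reflexive relation is serial.
(A) ◇r → □◇r (axiom 5) characterises the euclidean frames. Such an R need not be euclidean — not valid.
(B) r → □◇r is axiom B; it is valid on a frame exactly when R is symmetric. Such an R need not be symmetric, so not valid.
(C) ◇◇r → ◇r is the dual of axiom 4; it is valid on a frame exactly when R is transitive. Such an R need not be transitive, so not valid.

none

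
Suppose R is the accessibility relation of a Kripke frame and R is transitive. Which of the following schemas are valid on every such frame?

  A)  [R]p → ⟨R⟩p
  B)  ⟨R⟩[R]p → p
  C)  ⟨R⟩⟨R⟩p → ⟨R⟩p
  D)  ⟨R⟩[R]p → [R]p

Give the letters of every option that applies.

(A) [R]p → ⟨R⟩p is axiom D; it is valid on a frame exactly when R is serial. Such an R need not be serial, so not valid.
(B) ⟨R⟩[R]p → p is the dual of axiom B; it is valid on a frame exactly when R is symmetric. Such an R need not be symmetric, so not valid.
(C) ⟨R⟩⟨R⟩p → ⟨R⟩p is the dual of axiom 4, which corresponds to transitivity. Every such R is transitive — valid.
(D) ⟨R⟩[R]p → [R]p is the dual of axiom 5, which corresponds to the euclidean property. Such an R need not be euclidean — not valid.

C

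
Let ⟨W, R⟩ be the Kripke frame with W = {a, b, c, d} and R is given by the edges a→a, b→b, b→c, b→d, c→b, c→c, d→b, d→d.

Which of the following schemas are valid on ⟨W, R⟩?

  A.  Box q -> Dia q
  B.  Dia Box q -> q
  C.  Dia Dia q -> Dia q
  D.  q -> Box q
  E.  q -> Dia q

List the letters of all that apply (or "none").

A, B, E

R is reflexive: each world relates to itself.
R is symmetric: every R-edge is matched by its reverse.
R is not transitive: c R b and b R d but not c R d.
R is serial: every world has an R-successor.
R is not a subset of the identity: b R c with b ≠ c.
(A) Box q -> Dia q (axiom D) characterises the serial frames. R is serial — valid.
(B) Dia Box q -> q is the dual of axiom B, which corresponds to symmetry. R is symmetric — valid.
(C) Dia Dia q -> Dia q is the dual of axiom 4; it is valid on a frame exactly when R is transitive. R is not transitive, so not valid.
(D) q -> Box q is equivalent to ◇p→p; it holds exactly when R ⊆ identity. Here R ⊄ identity — not valid.
(E) q -> Dia q (the dual of axiom T) characterises the reflexive frames. R is reflexive — valid.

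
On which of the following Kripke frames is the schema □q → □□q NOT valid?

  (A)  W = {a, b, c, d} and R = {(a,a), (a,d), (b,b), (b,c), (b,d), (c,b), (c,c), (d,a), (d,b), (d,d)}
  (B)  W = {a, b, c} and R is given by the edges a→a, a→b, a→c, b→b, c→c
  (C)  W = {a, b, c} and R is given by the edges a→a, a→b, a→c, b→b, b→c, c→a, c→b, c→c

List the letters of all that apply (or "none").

A, C

The schema □q → □□q is axiom 4; it is valid on a frame iff R is transitive.
(A) R is not transitive (a R d and d R b but not a R b), so the schema fails here.
(B) R is transitive (R is closed under composition), so the schema is valid here.
(C) R is not transitive (b R c and c R a but not b R a), so the schema fails here.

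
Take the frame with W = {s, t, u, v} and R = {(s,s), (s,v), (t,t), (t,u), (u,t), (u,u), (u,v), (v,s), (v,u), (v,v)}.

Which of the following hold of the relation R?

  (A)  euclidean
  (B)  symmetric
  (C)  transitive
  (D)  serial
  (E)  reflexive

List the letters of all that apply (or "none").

B, D, E

(A) not euclidean: u R t and u R v but not t R v.
(B) symmetric: every R-edge is matched by its reverse.
(C) not transitive: s R v and v R u but not s R u.
(D) serial: every world has an R-successor.
(E) reflexive: each world relates to itself.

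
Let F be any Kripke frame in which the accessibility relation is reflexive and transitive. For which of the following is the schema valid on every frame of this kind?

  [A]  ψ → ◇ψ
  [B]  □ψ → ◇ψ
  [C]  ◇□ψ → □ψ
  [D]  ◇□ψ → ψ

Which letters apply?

A, B

Reflexive relations are serial.
(A) ψ → ◇ψ is the dual of axiom T, which corresponds to reflexivity. Every such R is reflexive — valid.
(B) □ψ → ◇ψ is axiom D; it is valid on a frame exactly when R is serial. Every such R is serial, so valid.
(C) ◇□ψ → □ψ (the dual of axiom 5) characterises the euclidean frames. Such an R need not be euclidean — not valid.
(D) the dual of axiom B: valid iff R is symmetric. Such an R need not be symmetric — not valid.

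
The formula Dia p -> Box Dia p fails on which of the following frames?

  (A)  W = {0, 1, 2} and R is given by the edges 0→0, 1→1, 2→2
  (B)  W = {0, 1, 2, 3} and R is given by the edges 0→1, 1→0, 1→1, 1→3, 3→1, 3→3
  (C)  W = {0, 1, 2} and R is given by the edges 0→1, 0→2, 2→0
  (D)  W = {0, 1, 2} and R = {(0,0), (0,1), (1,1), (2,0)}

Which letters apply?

The schema Dia p -> Box Dia p is axiom 5; it is valid on a frame iff R is euclidean.
(A) R is euclidean (any two R-successors of the same world are R-related), so the schema is valid here.
(B) R is not euclidean (1 R 0 and 1 R 3 but not 0 R 3), so the schema fails here.
(C) R is not euclidean (0 R 1 and 0 R 2 but not 1 R 2), so the schema fails here.
(D) R is not euclidean (0 R 1 and 0 R 0 but not 1 R 0), so the schema fails here.

B, C, D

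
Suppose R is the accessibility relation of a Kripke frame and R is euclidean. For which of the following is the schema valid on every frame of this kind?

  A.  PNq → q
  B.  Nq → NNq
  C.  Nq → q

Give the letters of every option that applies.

none

(A) the dual of axiom B: valid iff R is symmetric. Such an R need not be symmetric — not valid.
(B) Nq → NNq is axiom 4, which corresponds to transitivity. Such an R need not be transitive — not valid.
(C) axiom T: valid iff R is reflexive. Such an R need not be reflexive — not valid.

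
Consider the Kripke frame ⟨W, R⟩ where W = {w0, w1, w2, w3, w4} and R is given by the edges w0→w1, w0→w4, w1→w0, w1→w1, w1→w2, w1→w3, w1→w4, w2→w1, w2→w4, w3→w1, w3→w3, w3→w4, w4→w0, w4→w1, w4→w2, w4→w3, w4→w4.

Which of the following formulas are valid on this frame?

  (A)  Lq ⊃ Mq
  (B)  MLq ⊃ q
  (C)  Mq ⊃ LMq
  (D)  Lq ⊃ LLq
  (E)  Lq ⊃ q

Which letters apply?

R is not reflexive: not w0 R w0.
R is symmetric: every R-edge is matched by its reverse.
R is not transitive: w0 R w1 and w1 R w0 but not w0 R w0.
R is not euclidean: w1 R w0 and w1 R w2 but not w0 R w2.
R is serial: every world has an R-successor.
(A) axiom D: valid iff R is serial. R is serial — valid.
(B) MLq ⊃ q (the dual of axiom B) characterises the symmetric frames. R is symmetric — valid.
(C) Mq ⊃ LMq (axiom 5) characterises the euclidean frames. R is not euclidean — not valid.
(D) Lq ⊃ LLq (axiom 4) characterises the transitive frames. R is not transitive — not valid.
(E) Lq ⊃ q (axiom T) characterises the reflexive frames. R is not reflexive — not valid.

A, B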